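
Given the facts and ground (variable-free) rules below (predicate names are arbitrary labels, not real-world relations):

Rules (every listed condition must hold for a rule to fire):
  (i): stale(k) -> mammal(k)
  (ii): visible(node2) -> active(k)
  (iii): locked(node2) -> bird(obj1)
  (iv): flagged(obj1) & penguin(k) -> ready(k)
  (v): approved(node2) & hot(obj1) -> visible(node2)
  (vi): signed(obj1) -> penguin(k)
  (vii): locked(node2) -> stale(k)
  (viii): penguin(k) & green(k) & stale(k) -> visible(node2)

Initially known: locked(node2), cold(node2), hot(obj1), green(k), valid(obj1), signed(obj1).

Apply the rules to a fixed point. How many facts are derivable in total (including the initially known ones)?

Round 1 fires (iii), (vi), (vii), giving bird(obj1), penguin(k), stale(k).
Round 2 fires (i), (viii), giving mammal(k), visible(node2).
Round 3 fires (ii), giving active(k).
Closure: {active(k), bird(obj1), cold(node2), green(k), hot(obj1), locked(node2), mammal(k), penguin(k), signed(obj1), stale(k), valid(obj1), visible(node2)} — 12 facts.

12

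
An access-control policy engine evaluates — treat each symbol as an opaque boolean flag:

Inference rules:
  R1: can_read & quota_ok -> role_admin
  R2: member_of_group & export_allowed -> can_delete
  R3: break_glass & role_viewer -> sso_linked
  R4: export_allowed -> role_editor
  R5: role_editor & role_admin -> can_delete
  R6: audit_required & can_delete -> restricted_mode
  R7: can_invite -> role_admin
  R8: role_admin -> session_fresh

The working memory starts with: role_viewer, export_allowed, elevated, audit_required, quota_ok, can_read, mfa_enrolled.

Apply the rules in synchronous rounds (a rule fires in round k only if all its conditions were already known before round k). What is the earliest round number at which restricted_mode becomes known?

3

Round 1 — R1, R4, derive role_admin, role_editor.
Round 2 — R5, R8, derive can_delete, session_fresh.
Round 3 — R6, derive restricted_mode.
restricted_mode first appears in round 3.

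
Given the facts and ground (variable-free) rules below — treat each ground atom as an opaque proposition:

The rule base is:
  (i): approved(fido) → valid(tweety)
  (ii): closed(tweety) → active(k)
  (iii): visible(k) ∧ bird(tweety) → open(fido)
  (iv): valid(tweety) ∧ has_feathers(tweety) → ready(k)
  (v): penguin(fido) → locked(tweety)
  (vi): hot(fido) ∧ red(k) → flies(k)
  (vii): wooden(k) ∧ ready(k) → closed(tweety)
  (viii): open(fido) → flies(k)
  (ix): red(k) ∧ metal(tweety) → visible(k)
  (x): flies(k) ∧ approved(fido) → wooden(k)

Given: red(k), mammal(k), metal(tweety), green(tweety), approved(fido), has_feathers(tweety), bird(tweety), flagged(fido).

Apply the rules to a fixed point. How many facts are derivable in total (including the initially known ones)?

16

Round 1 fires (i), (ix), giving valid(tweety), visible(k).
Round 2 fires (iii), (iv), giving open(fido), ready(k).
Round 3 fires (viii), giving flies(k).
Round 4 fires (x), giving wooden(k).
Round 5 fires (vii), giving closed(tweety).
Round 6 fires (ii), giving active(k).
Closure: {active(k), approved(fido), bird(tweety), closed(tweety), flagged(fido), flies(k), green(tweety), has_feathers(tweety), mammal(k), metal(tweety), open(fido), ready(k), red(k), valid(tweety), visible(k), wooden(k)} — 16 facts.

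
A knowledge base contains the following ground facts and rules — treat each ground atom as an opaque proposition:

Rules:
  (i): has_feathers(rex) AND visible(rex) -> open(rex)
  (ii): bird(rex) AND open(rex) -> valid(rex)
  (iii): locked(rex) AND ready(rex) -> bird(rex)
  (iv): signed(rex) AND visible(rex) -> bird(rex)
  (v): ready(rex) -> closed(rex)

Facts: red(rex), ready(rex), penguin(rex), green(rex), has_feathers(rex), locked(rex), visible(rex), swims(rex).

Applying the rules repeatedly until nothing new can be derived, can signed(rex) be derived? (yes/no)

no

Round 1: (i) [has_feathers(rex) AND visible(rex) -> open(rex)]; (iii) [locked(rex) AND ready(rex) -> bird(rex)]; (v) [ready(rex) -> closed(rex)]. Adds open(rex), bird(rex), closed(rex).
Round 2: (ii) [bird(rex) AND open(rex) -> valid(rex)]. Adds valid(rex).
Fixed point reached. No rule has signed(rex) as a consequent, and it is not given.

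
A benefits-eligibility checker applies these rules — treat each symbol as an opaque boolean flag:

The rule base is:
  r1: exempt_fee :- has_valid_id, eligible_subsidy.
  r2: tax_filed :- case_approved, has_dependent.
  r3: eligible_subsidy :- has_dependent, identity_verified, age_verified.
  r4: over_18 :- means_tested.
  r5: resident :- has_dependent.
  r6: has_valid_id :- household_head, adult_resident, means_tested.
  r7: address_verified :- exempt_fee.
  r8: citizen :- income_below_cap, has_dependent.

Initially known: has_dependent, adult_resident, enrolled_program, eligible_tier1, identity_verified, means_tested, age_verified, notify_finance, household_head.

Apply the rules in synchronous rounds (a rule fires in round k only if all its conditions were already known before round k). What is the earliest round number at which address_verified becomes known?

[1] r3 [eligible_subsidy :- has_dependent, identity_verified, age_verified.]; r4 [over_18 :- means_tested.]; r5 [resident :- has_dependent.]; r6 [has_valid_id :- household_head, adult_resident, means_tested.]. ⇒ new: eligible_subsidy, over_18, resident, has_valid_id.
[2] r1 [exempt_fee :- has_valid_id, eligible_subsidy.]. ⇒ new: exempt_fee.
[3] r7 [address_verified :- exempt_fee.]. ⇒ new: address_verified.
address_verified first appears in round 3.

3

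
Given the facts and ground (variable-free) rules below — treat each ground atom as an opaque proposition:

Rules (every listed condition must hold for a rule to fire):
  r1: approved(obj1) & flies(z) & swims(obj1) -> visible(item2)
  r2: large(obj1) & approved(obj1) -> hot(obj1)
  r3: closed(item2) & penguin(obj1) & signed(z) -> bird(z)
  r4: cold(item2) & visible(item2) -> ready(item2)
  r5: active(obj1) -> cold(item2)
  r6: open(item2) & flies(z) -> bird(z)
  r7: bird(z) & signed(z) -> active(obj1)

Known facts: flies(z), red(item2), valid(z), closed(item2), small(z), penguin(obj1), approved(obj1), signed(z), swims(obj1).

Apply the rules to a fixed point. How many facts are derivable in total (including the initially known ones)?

14

Round 1: r1 [approved(obj1) & flies(z) & swims(obj1) -> visible(item2)]; r3 [closed(item2) & penguin(obj1) & signed(z) -> bird(z)]. Adds visible(item2), bird(z).
Round 2: r7 [bird(z) & signed(z) -> active(obj1)]. Adds active(obj1).
Round 3: r5 [active(obj1) -> cold(item2)]. Adds cold(item2).
Round 4: r4 [cold(item2) & visible(item2) -> ready(item2)]. Adds ready(item2).
Closure: {active(obj1), approved(obj1), bird(z), closed(item2), cold(item2), flies(z), penguin(obj1), ready(item2), red(item2), signed(z), small(z), swims(obj1), valid(z), visible(item2)} — 14 facts.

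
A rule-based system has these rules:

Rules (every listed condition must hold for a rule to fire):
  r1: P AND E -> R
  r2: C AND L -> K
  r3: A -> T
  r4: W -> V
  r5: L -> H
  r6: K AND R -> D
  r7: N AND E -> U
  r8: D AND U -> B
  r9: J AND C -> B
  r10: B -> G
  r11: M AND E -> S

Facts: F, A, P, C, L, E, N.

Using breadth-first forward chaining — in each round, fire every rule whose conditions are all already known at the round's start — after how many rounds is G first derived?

4

Round 1 — r1, r2, r3, r5, r7, derive R, K, T, H, U.
Round 2 — r6, derive D.
Round 3 — r8, derive B.
Round 4 — r10, derive G.
G first appears in round 4.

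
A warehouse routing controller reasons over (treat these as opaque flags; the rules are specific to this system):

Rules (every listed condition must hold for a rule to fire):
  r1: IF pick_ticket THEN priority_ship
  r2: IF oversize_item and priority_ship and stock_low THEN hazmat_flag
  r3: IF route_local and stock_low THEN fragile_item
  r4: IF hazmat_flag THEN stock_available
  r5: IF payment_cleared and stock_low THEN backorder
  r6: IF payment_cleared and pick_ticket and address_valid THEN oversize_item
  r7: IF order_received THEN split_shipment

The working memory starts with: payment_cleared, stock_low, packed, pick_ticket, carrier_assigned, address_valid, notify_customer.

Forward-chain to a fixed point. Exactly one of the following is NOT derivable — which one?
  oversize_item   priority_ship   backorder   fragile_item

fragile_item

Round 1 — r1, r5, r6, derive priority_ship, backorder, oversize_item.
Round 2 — r2, derive hazmat_flag.
Round 3 — r4, derive stock_available.
Derived: backorder (round 1), priority_ship (round 1), oversize_item (round 1). fragile_item never appears in any round.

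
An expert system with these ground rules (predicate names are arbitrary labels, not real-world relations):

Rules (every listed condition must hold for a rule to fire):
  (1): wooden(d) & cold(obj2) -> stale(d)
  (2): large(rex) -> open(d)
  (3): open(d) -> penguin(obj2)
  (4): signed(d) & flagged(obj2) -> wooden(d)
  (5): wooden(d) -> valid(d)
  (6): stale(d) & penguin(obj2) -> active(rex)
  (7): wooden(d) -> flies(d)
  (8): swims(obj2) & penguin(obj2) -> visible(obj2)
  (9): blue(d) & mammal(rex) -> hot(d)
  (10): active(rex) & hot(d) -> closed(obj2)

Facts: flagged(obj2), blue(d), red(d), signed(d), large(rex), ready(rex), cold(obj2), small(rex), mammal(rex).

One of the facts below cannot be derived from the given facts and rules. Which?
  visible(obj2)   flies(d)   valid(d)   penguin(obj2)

Round 1: (2) [large(rex) -> open(d)]; (4) [signed(d) & flagged(obj2) -> wooden(d)]; (9) [blue(d) & mammal(rex) -> hot(d)]. New: open(d), wooden(d), hot(d).
Round 2: (1) [wooden(d) & cold(obj2) -> stale(d)]; (3) [open(d) -> penguin(obj2)]; (5) [wooden(d) -> valid(d)]; (7) [wooden(d) -> flies(d)]. New: stale(d), penguin(obj2), valid(d), flies(d).
Round 3: (6) [stale(d) & penguin(obj2) -> active(rex)]. New: active(rex).
Round 4: (10) [active(rex) & hot(d) -> closed(obj2)]. New: closed(obj2).
Derived: valid(d) (round 2), flies(d) (round 2), penguin(obj2) (round 2). visible(obj2) never appears in any round.

visible(obj2)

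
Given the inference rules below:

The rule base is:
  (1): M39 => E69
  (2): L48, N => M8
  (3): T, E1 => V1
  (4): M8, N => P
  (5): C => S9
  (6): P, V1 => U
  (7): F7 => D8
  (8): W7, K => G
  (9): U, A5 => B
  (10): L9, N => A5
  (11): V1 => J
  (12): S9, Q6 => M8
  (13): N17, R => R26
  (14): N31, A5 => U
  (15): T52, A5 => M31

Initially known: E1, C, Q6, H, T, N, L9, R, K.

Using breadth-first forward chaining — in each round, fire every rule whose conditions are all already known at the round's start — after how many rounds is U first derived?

Round 1: (3) [T, E1 => V1]; (5) [C => S9]; (10) [L9, N => A5]. New: V1, S9, A5.
Round 2: (11) [V1 => J]; (12) [S9, Q6 => M8]. New: J, M8.
Round 3: (4) [M8, N => P]. New: P.
Round 4: (6) [P, V1 => U]. New: U.
U first appears in round 4.

4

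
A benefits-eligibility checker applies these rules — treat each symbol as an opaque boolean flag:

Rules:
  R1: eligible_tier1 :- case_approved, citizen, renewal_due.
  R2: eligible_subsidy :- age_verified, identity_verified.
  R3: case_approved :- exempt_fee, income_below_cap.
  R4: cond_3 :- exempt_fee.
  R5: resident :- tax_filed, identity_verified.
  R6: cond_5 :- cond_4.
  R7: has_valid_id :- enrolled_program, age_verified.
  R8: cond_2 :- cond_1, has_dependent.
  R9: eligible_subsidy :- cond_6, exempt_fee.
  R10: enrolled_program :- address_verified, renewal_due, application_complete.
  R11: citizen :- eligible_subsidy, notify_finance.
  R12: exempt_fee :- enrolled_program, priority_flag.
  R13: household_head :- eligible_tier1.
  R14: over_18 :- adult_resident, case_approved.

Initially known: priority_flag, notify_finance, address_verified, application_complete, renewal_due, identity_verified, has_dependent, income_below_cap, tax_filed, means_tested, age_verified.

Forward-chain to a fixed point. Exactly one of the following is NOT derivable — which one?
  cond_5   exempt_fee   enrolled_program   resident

cond_5

[1] R2 [eligible_subsidy :- age_verified, identity_verified.]; R5 [resident :- tax_filed, identity_verified.]; R10 [enrolled_program :- address_verified, renewal_due, application_complete.]. ⇒ new: eligible_subsidy, resident, enrolled_program.
[2] R7 [has_valid_id :- enrolled_program, age_verified.]; R11 [citizen :- eligible_subsidy, notify_finance.]; R12 [exempt_fee :- enrolled_program, priority_flag.]. ⇒ new: has_valid_id, citizen, exempt_fee.
[3] R3 [case_approved :- exempt_fee, income_below_cap.]; R4 [cond_3 :- exempt_fee.]. ⇒ new: case_approved, cond_3.
[4] R1 [eligible_tier1 :- case_approved, citizen, renewal_due.]. ⇒ new: eligible_tier1.
[5] R13 [household_head :- eligible_tier1.]. ⇒ new: household_head.
Derived: exempt_fee (round 2), resident (round 1), enrolled_program (round 1). cond_5 never appears in any round.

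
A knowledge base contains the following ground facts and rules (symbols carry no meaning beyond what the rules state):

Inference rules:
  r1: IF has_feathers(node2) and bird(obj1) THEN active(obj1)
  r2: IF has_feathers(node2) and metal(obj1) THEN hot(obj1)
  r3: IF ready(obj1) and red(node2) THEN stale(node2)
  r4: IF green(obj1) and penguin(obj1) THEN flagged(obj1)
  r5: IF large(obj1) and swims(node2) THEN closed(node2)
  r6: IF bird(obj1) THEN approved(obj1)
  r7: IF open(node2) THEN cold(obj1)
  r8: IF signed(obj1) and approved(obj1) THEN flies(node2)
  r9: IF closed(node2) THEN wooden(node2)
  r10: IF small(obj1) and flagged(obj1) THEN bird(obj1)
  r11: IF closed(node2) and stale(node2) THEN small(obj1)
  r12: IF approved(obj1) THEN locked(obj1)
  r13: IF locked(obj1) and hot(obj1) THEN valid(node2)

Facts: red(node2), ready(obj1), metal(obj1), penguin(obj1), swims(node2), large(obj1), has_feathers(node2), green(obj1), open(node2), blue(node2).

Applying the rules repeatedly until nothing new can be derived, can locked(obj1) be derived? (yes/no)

yes

Round 1: r2 [IF has_feathers(node2) and metal(obj1) THEN hot(obj1)]; r3 [IF ready(obj1) and red(node2) THEN stale(node2)]; r4 [IF green(obj1) and penguin(obj1) THEN flagged(obj1)]; r5 [IF large(obj1) and swims(node2) THEN closed(node2)]; r7 [IF open(node2) THEN cold(obj1)]. New: hot(obj1), stale(node2), flagged(obj1), closed(node2), cold(obj1).
Round 2: r9 [IF closed(node2) THEN wooden(node2)]; r11 [IF closed(node2) and stale(node2) THEN small(obj1)]. New: wooden(node2), small(obj1).
Round 3: r10 [IF small(obj1) and flagged(obj1) THEN bird(obj1)]. New: bird(obj1).
Round 4: r1 [IF has_feathers(node2) and bird(obj1) THEN active(obj1)]; r6 [IF bird(obj1) THEN approved(obj1)]. New: active(obj1), approved(obj1).
Round 5: r12 [IF approved(obj1) THEN locked(obj1)]. New: locked(obj1).
Round 6: r13 [IF locked(obj1) and hot(obj1) THEN valid(node2)]. New: valid(node2).
locked(obj1) appears in round 5, so it is derivable.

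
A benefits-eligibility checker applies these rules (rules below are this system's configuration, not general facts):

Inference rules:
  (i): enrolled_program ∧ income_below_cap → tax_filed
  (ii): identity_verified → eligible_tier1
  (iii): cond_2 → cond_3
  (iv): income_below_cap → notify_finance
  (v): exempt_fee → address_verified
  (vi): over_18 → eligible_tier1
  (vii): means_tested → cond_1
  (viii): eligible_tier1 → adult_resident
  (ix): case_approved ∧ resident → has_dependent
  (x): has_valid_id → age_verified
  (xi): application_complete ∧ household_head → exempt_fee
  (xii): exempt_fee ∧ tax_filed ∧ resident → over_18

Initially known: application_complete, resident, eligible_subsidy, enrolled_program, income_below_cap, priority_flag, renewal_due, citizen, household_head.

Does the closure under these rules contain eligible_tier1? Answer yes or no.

yes

Round 1 — (i), (iv), (xi), derive tax_filed, notify_finance, exempt_fee.
Round 2 — (v), (xii), derive address_verified, over_18.
Round 3 — (vi), derive eligible_tier1.
Round 4 — (viii), derive adult_resident.
eligible_tier1 appears in round 3, so it is derivable.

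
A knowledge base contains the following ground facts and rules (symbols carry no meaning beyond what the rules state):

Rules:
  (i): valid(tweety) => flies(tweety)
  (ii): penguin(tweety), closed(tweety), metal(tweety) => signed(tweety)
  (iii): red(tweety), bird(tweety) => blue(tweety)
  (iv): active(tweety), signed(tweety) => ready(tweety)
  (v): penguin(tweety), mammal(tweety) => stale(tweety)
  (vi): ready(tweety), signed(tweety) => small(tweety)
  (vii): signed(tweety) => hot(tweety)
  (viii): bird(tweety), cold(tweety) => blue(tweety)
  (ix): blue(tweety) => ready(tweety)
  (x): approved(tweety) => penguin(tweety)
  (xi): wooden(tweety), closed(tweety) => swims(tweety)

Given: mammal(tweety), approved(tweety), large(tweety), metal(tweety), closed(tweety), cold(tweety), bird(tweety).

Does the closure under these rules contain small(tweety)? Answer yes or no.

yes

[1] (viii) [bird(tweety), cold(tweety) => blue(tweety)]; (x) [approved(tweety) => penguin(tweety)]. ⇒ new: blue(tweety), penguin(tweety).
[2] (ii) [penguin(tweety), closed(tweety), metal(tweety) => signed(tweety)]; (v) [penguin(tweety), mammal(tweety) => stale(tweety)]; (ix) [blue(tweety) => ready(tweety)]. ⇒ new: signed(tweety), stale(tweety), ready(tweety).
[3] (vi) [ready(tweety), signed(tweety) => small(tweety)]; (vii) [signed(tweety) => hot(tweety)]. ⇒ new: small(tweety), hot(tweety).
small(tweety) appears in round 3, so it is derivable.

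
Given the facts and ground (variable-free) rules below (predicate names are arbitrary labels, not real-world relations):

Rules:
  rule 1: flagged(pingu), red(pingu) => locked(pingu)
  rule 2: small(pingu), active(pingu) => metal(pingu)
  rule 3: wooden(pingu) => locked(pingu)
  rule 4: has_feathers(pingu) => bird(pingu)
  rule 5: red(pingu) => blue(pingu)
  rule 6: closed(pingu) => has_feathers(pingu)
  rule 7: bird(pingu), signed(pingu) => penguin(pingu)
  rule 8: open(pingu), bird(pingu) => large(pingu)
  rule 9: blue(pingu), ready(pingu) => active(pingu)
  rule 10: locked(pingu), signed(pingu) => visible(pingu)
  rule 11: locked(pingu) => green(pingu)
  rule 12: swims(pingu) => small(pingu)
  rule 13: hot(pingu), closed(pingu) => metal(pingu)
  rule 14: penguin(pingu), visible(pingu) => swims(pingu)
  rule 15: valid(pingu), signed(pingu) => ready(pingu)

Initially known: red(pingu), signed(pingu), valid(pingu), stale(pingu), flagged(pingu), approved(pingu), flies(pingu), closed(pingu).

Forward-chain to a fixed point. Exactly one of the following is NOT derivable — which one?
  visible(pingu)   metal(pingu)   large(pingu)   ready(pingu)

large(pingu)

[1] rule 1 [flagged(pingu), red(pingu) => locked(pingu)]; rule 5 [red(pingu) => blue(pingu)]; rule 6 [closed(pingu) => has_feathers(pingu)]; rule 15 [valid(pingu), signed(pingu) => ready(pingu)]. ⇒ new: locked(pingu), blue(pingu), has_feathers(pingu), ready(pingu).
[2] rule 4 [has_feathers(pingu) => bird(pingu)]; rule 9 [blue(pingu), ready(pingu) => active(pingu)]; rule 10 [locked(pingu), signed(pingu) => visible(pingu)]; rule 11 [locked(pingu) => green(pingu)]. ⇒ new: bird(pingu), active(pingu), visible(pingu), green(pingu).
[3] rule 7 [bird(pingu), signed(pingu) => penguin(pingu)]. ⇒ new: penguin(pingu).
[4] rule 14 [penguin(pingu), visible(pingu) => swims(pingu)]. ⇒ new: swims(pingu).
[5] rule 12 [swims(pingu) => small(pingu)]. ⇒ new: small(pingu).
[6] rule 2 [small(pingu), active(pingu) => metal(pingu)]. ⇒ new: metal(pingu).
Derived: metal(pingu) (round 6), visible(pingu) (round 2), ready(pingu) (round 1). large(pingu) never appears in any round.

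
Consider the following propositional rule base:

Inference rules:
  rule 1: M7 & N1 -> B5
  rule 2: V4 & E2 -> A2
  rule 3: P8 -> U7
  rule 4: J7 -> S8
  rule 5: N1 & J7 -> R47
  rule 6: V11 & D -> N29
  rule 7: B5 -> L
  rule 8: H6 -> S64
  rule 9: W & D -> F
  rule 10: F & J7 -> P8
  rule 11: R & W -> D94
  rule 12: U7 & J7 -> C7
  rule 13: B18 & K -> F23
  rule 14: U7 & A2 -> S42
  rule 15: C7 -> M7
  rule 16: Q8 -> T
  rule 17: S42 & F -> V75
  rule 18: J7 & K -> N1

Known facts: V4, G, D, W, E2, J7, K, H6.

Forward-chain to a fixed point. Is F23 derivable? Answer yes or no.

Round 1 — rule 2, rule 4, rule 8, rule 9, rule 18, derive A2, S8, S64, F, N1.
Round 2 — rule 5, rule 10, derive R47, P8.
Round 3 — rule 3, derive U7.
Round 4 — rule 12, rule 14, derive C7, S42.
Round 5 — rule 15, rule 17, derive M7, V75.
Round 6 — rule 1, derive B5.
Round 7 — rule 7, derive L.
Fixed point reached. F23 is concluded only by rule 13; rule 13 needs B18 (never derived).

no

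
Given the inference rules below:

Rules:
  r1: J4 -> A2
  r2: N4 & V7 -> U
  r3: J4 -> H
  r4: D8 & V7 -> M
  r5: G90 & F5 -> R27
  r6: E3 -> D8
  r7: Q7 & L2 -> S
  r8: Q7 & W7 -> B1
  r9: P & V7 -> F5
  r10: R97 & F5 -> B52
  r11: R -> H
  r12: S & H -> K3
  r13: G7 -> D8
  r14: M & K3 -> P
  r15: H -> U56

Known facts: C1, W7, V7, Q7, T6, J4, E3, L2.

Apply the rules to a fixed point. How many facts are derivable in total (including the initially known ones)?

Round 1: r1 [J4 -> A2]; r3 [J4 -> H]; r6 [E3 -> D8]; r7 [Q7 & L2 -> S]; r8 [Q7 & W7 -> B1]. New: A2, H, D8, S, B1.
Round 2: r4 [D8 & V7 -> M]; r12 [S & H -> K3]; r15 [H -> U56]. New: M, K3, U56.
Round 3: r14 [M & K3 -> P]. New: P.
Round 4: r9 [P & V7 -> F5]. New: F5.
Closure: {A2, B1, C1, D8, E3, F5, H, J4, K3, L2, M, P, Q7, S, T6, U56, V7, W7} — 18 facts.

18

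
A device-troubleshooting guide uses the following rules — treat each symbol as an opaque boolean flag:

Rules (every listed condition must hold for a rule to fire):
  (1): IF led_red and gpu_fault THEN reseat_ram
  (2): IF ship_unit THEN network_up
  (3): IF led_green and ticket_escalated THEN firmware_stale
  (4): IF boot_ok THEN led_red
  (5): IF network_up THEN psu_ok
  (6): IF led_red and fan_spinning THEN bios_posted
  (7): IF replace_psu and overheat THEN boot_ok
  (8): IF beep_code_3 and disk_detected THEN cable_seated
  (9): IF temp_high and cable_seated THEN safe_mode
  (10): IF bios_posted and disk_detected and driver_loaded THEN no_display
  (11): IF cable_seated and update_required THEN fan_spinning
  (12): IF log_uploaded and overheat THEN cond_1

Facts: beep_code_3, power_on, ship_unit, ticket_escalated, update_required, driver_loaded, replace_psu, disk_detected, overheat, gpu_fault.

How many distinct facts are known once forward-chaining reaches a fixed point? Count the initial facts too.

Round 1 — (2), (7), (8), derive network_up, boot_ok, cable_seated.
Round 2 — (4), (5), (11), derive led_red, psu_ok, fan_spinning.
Round 3 — (1), (6), derive reseat_ram, bios_posted.
Round 4 — (10), derive no_display.
Closure: {beep_code_3, bios_posted, boot_ok, cable_seated, disk_detected, driver_loaded, fan_spinning, gpu_fault, led_red, network_up, no_display, overheat, power_on, psu_ok, replace_psu, reseat_ram, ship_unit, ticket_escalated, update_required} — 19 facts.

19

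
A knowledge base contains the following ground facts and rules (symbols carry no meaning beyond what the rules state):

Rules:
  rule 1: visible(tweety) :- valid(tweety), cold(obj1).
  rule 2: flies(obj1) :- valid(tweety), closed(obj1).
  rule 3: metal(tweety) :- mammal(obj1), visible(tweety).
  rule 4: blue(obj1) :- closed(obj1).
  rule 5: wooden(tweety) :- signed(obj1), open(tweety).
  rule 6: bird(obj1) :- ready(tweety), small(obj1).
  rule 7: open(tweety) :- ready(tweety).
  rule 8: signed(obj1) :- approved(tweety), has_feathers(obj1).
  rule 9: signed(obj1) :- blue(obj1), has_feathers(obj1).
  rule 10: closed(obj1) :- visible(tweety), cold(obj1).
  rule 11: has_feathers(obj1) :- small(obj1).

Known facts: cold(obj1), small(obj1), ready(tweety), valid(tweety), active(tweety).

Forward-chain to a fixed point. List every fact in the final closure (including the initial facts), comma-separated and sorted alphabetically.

active(tweety), bird(obj1), blue(obj1), closed(obj1), cold(obj1), flies(obj1), has_feathers(obj1), open(tweety), ready(tweety), signed(obj1), small(obj1), valid(tweety), visible(tweety), wooden(tweety)

Round 1: rule 1 [visible(tweety) :- valid(tweety), cold(obj1).]; rule 6 [bird(obj1) :- ready(tweety), small(obj1).]; rule 7 [open(tweety) :- ready(tweety).]; rule 11 [has_feathers(obj1) :- small(obj1).]. New: visible(tweety), bird(obj1), open(tweety), has_feathers(obj1).
Round 2: rule 10 [closed(obj1) :- visible(tweety), cold(obj1).]. New: closed(obj1).
Round 3: rule 2 [flies(obj1) :- valid(tweety), closed(obj1).]; rule 4 [blue(obj1) :- closed(obj1).]. New: flies(obj1), blue(obj1).
Round 4: rule 9 [signed(obj1) :- blue(obj1), has_feathers(obj1).]. New: signed(obj1).
Round 5: rule 5 [wooden(tweety) :- signed(obj1), open(tweety).]. New: wooden(tweety).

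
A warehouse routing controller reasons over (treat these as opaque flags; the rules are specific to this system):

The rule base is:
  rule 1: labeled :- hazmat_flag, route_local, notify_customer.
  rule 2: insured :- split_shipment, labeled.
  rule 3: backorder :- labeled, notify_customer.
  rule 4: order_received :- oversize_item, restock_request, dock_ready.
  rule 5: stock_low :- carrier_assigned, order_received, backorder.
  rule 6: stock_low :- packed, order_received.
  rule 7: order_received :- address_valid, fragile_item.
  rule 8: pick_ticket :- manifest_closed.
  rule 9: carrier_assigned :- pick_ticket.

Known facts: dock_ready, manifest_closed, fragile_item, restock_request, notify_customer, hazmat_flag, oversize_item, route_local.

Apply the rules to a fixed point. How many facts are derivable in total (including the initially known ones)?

Round 1 — rule 1, rule 4, rule 8, derive labeled, order_received, pick_ticket.
Round 2 — rule 3, rule 9, derive backorder, carrier_assigned.
Round 3 — rule 5, derive stock_low.
Closure: {backorder, carrier_assigned, dock_ready, fragile_item, hazmat_flag, labeled, manifest_closed, notify_customer, order_received, oversize_item, pick_ticket, restock_request, route_local, stock_low} — 14 facts.

14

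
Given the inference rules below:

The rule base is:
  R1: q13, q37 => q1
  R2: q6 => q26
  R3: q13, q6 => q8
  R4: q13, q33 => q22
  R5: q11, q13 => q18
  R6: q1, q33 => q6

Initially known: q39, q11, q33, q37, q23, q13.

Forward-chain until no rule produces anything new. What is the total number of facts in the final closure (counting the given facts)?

12

Round 1: R1 [q13, q37 => q1]; R4 [q13, q33 => q22]; R5 [q11, q13 => q18]. New: q1, q22, q18.
Round 2: R6 [q1, q33 => q6]. New: q6.
Round 3: R2 [q6 => q26]; R3 [q13, q6 => q8]. New: q26, q8.
Closure: {q1, q11, q13, q18, q22, q23, q26, q33, q37, q39, q6, q8} — 12 facts.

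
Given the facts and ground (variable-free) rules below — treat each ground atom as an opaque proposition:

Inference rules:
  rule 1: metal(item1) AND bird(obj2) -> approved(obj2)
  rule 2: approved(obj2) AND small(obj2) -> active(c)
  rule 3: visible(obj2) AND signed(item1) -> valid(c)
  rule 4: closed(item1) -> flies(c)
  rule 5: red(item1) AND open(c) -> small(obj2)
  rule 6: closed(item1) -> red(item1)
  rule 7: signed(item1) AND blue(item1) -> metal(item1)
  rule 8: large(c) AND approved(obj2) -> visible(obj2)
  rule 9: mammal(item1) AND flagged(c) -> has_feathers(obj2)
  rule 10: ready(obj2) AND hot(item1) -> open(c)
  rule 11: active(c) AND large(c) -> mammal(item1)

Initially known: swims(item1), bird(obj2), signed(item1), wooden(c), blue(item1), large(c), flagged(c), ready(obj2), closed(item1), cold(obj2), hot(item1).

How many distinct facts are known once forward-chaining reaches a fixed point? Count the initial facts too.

22

[1] rule 4 [closed(item1) -> flies(c)]; rule 6 [closed(item1) -> red(item1)]; rule 7 [signed(item1) AND blue(item1) -> metal(item1)]; rule 10 [ready(obj2) AND hot(item1) -> open(c)]. ⇒ new: flies(c), red(item1), metal(item1), open(c).
[2] rule 1 [metal(item1) AND bird(obj2) -> approved(obj2)]; rule 5 [red(item1) AND open(c) -> small(obj2)]. ⇒ new: approved(obj2), small(obj2).
[3] rule 2 [approved(obj2) AND small(obj2) -> active(c)]; rule 8 [large(c) AND approved(obj2) -> visible(obj2)]. ⇒ new: active(c), visible(obj2).
[4] rule 3 [visible(obj2) AND signed(item1) -> valid(c)]; rule 11 [active(c) AND large(c) -> mammal(item1)]. ⇒ new: valid(c), mammal(item1).
[5] rule 9 [mammal(item1) AND flagged(c) -> has_feathers(obj2)]. ⇒ new: has_feathers(obj2).
Closure: {active(c), approved(obj2), bird(obj2), blue(item1), closed(item1), cold(obj2), flagged(c), flies(c), has_feathers(obj2), hot(item1), large(c), mammal(item1), metal(item1), open(c), ready(obj2), red(item1), signed(item1), small(obj2), swims(item1), valid(c), visible(obj2), wooden(c)} — 22 facts.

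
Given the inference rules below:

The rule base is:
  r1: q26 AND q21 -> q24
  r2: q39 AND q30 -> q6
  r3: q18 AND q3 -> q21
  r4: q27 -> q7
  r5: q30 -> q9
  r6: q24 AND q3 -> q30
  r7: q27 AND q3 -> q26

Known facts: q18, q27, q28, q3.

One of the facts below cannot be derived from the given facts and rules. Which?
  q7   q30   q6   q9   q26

Round 1 — r3, r4, r7, derive q21, q7, q26.
Round 2 — r1, derive q24.
Round 3 — r6, derive q30.
Round 4 — r5, derive q9.
Derived: q9 (round 4), q7 (round 1), q26 (round 1), q30 (round 3). q6 never appears in any round.

q6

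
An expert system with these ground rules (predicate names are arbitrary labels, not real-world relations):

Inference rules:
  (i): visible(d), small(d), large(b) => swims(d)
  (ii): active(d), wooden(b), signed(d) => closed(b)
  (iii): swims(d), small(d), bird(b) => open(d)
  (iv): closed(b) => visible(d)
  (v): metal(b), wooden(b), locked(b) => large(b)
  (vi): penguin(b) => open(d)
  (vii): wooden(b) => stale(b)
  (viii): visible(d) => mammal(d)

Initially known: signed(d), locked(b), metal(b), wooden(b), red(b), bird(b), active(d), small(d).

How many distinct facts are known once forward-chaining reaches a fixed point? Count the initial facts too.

15

Round 1: (ii) [active(d), wooden(b), signed(d) => closed(b)]; (v) [metal(b), wooden(b), locked(b) => large(b)]; (vii) [wooden(b) => stale(b)]. New: closed(b), large(b), stale(b).
Round 2: (iv) [closed(b) => visible(d)]. New: visible(d).
Round 3: (i) [visible(d), small(d), large(b) => swims(d)]; (viii) [visible(d) => mammal(d)]. New: swims(d), mammal(d).
Round 4: (iii) [swims(d), small(d), bird(b) => open(d)]. New: open(d).
Closure: {active(d), bird(b), closed(b), large(b), locked(b), mammal(d), metal(b), open(d), red(b), signed(d), small(d), stale(b), swims(d), visible(d), wooden(b)} — 15 facts.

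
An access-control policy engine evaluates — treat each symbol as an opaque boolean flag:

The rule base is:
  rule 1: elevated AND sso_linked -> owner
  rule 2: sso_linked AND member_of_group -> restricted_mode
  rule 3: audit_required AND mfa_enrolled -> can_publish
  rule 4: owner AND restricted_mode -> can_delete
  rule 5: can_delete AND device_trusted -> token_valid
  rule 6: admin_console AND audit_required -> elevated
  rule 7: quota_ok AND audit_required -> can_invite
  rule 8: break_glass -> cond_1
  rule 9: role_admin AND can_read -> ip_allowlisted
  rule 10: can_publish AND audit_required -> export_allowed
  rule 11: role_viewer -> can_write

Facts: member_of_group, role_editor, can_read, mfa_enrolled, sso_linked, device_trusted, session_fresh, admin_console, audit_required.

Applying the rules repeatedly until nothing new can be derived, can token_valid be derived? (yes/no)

yes

Round 1 — rule 2, rule 3, rule 6, derive restricted_mode, can_publish, elevated.
Round 2 — rule 1, rule 10, derive owner, export_allowed.
Round 3 — rule 4, derive can_delete.
Round 4 — rule 5, derive token_valid.
token_valid appears in round 4, so it is derivable.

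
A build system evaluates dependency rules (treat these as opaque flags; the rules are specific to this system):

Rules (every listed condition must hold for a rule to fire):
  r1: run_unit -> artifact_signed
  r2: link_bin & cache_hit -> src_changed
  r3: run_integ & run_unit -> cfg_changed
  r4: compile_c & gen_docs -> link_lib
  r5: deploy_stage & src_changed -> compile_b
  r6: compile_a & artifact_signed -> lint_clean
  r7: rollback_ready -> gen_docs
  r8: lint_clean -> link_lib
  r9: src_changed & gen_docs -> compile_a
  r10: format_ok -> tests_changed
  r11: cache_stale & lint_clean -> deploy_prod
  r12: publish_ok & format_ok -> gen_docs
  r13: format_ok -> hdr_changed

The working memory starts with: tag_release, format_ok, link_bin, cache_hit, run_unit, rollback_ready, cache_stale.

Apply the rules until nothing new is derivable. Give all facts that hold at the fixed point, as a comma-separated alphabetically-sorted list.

[1] r1 [run_unit -> artifact_signed]; r2 [link_bin & cache_hit -> src_changed]; r7 [rollback_ready -> gen_docs]; r10 [format_ok -> tests_changed]; r13 [format_ok -> hdr_changed]. ⇒ new: artifact_signed, src_changed, gen_docs, tests_changed, hdr_changed.
[2] r9 [src_changed & gen_docs -> compile_a]. ⇒ new: compile_a.
[3] r6 [compile_a & artifact_signed -> lint_clean]. ⇒ new: lint_clean.
[4] r8 [lint_clean -> link_lib]; r11 [cache_stale & lint_clean -> deploy_prod]. ⇒ new: link_lib, deploy_prod.

artifact_signed, cache_hit, cache_stale, compile_a, deploy_prod, format_ok, gen_docs, hdr_changed, link_bin, link_lib, lint_clean, rollback_ready, run_unit, src_changed, tag_release, tests_changed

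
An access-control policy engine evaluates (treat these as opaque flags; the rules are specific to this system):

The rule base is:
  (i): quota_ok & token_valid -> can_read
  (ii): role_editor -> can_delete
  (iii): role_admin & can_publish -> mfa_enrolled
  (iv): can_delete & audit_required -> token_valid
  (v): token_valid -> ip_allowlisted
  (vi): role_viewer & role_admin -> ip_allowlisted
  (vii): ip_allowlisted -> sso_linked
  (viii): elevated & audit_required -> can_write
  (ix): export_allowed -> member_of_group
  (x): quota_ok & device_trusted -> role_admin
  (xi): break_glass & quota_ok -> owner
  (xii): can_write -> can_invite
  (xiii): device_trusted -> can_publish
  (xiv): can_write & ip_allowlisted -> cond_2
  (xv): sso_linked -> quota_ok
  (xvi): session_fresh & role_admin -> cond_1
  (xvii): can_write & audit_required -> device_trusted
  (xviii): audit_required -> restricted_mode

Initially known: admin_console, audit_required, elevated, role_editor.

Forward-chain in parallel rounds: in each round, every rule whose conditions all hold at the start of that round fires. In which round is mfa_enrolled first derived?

Round 1 — (ii), (viii), (xviii), derive can_delete, can_write, restricted_mode.
Round 2 — (iv), (xii), (xvii), derive token_valid, can_invite, device_trusted.
Round 3 — (v), (xiii), derive ip_allowlisted, can_publish.
Round 4 — (vii), (xiv), derive sso_linked, cond_2.
Round 5 — (xv), derive quota_ok.
Round 6 — (i), (x), derive can_read, role_admin.
Round 7 — (iii), derive mfa_enrolled.
mfa_enrolled first appears in round 7.

7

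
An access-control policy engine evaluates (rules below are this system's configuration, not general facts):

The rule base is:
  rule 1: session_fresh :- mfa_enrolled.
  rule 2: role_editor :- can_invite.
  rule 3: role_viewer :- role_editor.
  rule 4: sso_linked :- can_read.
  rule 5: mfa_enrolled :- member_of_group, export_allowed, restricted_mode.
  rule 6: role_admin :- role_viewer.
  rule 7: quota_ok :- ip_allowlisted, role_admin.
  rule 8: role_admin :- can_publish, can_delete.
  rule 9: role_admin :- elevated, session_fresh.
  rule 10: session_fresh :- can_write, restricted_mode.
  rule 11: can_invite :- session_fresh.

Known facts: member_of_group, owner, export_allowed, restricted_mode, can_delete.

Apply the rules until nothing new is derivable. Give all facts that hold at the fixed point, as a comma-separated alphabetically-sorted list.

can_delete, can_invite, export_allowed, member_of_group, mfa_enrolled, owner, restricted_mode, role_admin, role_editor, role_viewer, session_fresh

Round 1: rule 5 [mfa_enrolled :- member_of_group, export_allowed, restricted_mode.]. Adds mfa_enrolled.
Round 2: rule 1 [session_fresh :- mfa_enrolled.]. Adds session_fresh.
Round 3: rule 11 [can_invite :- session_fresh.]. Adds can_invite.
Round 4: rule 2 [role_editor :- can_invite.]. Adds role_editor.
Round 5: rule 3 [role_viewer :- role_editor.]. Adds role_viewer.
Round 6: rule 6 [role_admin :- role_viewer.]. Adds role_admin.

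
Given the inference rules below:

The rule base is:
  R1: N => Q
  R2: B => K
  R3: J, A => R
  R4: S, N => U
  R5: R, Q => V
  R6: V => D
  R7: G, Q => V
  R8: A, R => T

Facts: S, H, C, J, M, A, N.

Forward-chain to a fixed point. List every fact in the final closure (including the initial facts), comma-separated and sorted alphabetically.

[1] R1 [N => Q]; R3 [J, A => R]; R4 [S, N => U]. ⇒ new: Q, R, U.
[2] R5 [R, Q => V]; R8 [A, R => T]. ⇒ new: V, T.
[3] R6 [V => D]. ⇒ new: D.

A, C, D, H, J, M, N, Q, R, S, T, U, V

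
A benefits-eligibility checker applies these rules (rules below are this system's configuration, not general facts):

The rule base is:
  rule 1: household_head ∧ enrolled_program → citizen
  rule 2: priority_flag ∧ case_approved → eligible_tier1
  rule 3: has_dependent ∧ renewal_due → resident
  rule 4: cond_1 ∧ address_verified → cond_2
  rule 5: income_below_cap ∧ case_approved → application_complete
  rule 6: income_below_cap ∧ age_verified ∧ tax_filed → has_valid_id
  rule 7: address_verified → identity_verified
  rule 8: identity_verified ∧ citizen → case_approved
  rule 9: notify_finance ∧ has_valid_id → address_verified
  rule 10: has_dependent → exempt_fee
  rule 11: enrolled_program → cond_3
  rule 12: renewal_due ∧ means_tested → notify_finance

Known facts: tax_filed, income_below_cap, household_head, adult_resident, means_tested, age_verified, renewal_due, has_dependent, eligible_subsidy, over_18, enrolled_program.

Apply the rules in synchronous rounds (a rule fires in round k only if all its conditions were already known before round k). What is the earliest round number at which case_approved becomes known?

4

Round 1 — rule 1, rule 3, rule 6, rule 10, rule 11, rule 12, derive citizen, resident, has_valid_id, exempt_fee, cond_3, notify_finance.
Round 2 — rule 9, derive address_verified.
Round 3 — rule 7, derive identity_verified.
Round 4 — rule 8, derive case_approved.
case_approved first appears in round 4.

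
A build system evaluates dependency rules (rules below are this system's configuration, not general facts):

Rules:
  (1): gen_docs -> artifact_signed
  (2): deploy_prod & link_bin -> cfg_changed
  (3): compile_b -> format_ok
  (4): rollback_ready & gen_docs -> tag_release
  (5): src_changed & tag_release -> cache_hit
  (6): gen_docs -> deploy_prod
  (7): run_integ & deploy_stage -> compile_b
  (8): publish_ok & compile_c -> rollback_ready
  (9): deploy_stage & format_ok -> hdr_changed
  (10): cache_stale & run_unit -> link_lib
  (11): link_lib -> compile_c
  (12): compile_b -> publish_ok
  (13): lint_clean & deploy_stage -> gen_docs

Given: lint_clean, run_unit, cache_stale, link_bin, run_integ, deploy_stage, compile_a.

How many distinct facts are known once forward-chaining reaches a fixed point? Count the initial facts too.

[1] (7) [run_integ & deploy_stage -> compile_b]; (10) [cache_stale & run_unit -> link_lib]; (13) [lint_clean & deploy_stage -> gen_docs]. ⇒ new: compile_b, link_lib, gen_docs.
[2] (1) [gen_docs -> artifact_signed]; (3) [compile_b -> format_ok]; (6) [gen_docs -> deploy_prod]; (11) [link_lib -> compile_c]; (12) [compile_b -> publish_ok]. ⇒ new: artifact_signed, format_ok, deploy_prod, compile_c, publish_ok.
[3] (2) [deploy_prod & link_bin -> cfg_changed]; (8) [publish_ok & compile_c -> rollback_ready]; (9) [deploy_stage & format_ok -> hdr_changed]. ⇒ new: cfg_changed, rollback_ready, hdr_changed.
[4] (4) [rollback_ready & gen_docs -> tag_release]. ⇒ new: tag_release.
Closure: {artifact_signed, cache_stale, cfg_changed, compile_a, compile_b, compile_c, deploy_prod, deploy_stage, format_ok, gen_docs, hdr_changed, link_bin, link_lib, lint_clean, publish_ok, rollback_ready, run_integ, run_unit, tag_release} — 19 facts.

19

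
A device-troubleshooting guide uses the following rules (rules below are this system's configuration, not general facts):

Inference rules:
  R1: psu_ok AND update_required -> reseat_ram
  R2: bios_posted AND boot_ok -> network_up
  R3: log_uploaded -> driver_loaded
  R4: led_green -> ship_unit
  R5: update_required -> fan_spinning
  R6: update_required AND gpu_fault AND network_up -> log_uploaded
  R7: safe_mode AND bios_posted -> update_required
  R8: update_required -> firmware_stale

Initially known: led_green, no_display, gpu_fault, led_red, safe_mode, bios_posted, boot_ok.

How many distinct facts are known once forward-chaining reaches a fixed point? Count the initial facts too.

Round 1 fires R2, R4, R7, giving network_up, ship_unit, update_required.
Round 2 fires R5, R6, R8, giving fan_spinning, log_uploaded, firmware_stale.
Round 3 fires R3, giving driver_loaded.
Closure: {bios_posted, boot_ok, driver_loaded, fan_spinning, firmware_stale, gpu_fault, led_green, led_red, log_uploaded, network_up, no_display, safe_mode, ship_unit, update_required} — 14 facts.

14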